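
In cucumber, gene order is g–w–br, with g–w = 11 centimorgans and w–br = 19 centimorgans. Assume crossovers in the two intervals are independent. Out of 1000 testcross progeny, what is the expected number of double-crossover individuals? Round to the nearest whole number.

Map distances give recombination frequencies of 0.110 and 0.190 for the two intervals.
With no interference, expected double-crossover frequency = 0.110 × 0.190 = 0.02090.
Expected number = 0.02090 × 1000 = 20.90 ≈ 21.

21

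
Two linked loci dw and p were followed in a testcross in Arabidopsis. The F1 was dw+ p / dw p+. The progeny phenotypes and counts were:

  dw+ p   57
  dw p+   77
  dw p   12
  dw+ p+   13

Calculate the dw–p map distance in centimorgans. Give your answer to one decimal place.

15.7 centimorgans

The recombinant classes are dw+ p+ and dw p: 13 + 12 = 25.
Recombination frequency = 25/159 = 0.1572 ≈ 15.7%, i.e. 15.7 centimorgans.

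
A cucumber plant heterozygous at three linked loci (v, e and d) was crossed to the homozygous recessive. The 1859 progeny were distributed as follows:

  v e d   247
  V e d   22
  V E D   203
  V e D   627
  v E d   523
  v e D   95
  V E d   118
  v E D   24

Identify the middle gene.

The two most frequent reciprocal classes, v E d and V e D, are the parental types, so the F1 was v E d / V e D.
The two rarest classes, v E D and V e d, are the double crossovers. Comparing them with the parentals, only the d allele has switched, so d is the middle locus and the order is e – d – v.

d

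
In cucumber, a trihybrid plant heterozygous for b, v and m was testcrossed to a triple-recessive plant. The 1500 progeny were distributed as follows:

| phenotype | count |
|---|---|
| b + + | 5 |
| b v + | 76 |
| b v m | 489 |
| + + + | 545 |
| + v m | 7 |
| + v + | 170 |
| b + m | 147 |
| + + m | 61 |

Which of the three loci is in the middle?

The two most frequent reciprocal classes, b v m and + + +, are the parental types, so the F1 was b v m / + + +.
The two rarest classes, + v m and b + +, are the double crossovers. Comparing them with the parentals, only the b allele has switched, so b is the middle locus and the order is m – b – v.

b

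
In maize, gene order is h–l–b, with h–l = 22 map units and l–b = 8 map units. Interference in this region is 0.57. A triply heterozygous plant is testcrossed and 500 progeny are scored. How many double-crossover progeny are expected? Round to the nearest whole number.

4

Map distances give recombination frequencies of 0.220 and 0.080 for the two intervals.
With interference 0.57 (so coincidence = 0.43), expected double-crossover frequency = 0.220 × 0.080 × 0.43 = 0.00757.
Expected number = 0.00757 × 500 = 3.78 ≈ 4.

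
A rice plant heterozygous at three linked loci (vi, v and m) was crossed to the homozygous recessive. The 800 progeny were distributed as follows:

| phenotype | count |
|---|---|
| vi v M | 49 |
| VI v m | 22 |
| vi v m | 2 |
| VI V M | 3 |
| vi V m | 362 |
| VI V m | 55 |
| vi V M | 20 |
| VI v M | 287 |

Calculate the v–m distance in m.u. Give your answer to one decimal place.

The two most frequent reciprocal classes, VI v M and vi V m, are the parental types, so the F1 was VI v M / vi V m.
The two rarest classes, VI V M and vi v m, are the double crossovers. Comparing them with the parentals, only the v allele has switched, so v is the middle locus and the order is vi – v – m.
Crossovers in the v–m interval produce the single-crossover classes VI v m and vi V M (22 + 20 = 42) plus the double crossovers (5).
RF(v–m) = (42 + 5) / 800 = 47/800 = 0.0587 → 5.9 m.u.

5.9 m.u.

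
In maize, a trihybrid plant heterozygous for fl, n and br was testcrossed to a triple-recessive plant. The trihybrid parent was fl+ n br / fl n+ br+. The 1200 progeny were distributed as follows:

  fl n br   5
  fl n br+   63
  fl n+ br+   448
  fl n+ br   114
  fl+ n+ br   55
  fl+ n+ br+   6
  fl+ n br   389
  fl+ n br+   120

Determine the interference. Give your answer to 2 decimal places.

The two rarest classes, fl n br and fl+ n+ br+, are the double crossovers. Comparing them with the parentals, only the fl allele has switched, so fl is the middle locus and the order is n – fl – br.
n–fl: (118 + 11)/1200 = 0.1075; fl–br: (234 + 11)/1200 = 0.2042.
Expected DCO frequency = 0.1075 × 0.2042 ≈ 0.02195; observed = 11/1200 ≈ 0.00917.
Coefficient of coincidence = 0.00917/0.02195 ≈ 0.42; interference = 1 − 0.42 = 0.58.

0.58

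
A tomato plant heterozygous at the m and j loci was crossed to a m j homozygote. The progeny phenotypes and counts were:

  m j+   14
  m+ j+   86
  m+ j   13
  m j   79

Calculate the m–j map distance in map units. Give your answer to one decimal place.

The two most frequent classes, m+ j+ (86) and m j (79), are the parental types, so the F1 was m+ j+ / m j.
The recombinant classes are m+ j and m j+: 13 + 14 = 27.
Recombination frequency = 27/192 = 0.1406 ≈ 14.1%, i.e. 14.1 map units.

14.1 map units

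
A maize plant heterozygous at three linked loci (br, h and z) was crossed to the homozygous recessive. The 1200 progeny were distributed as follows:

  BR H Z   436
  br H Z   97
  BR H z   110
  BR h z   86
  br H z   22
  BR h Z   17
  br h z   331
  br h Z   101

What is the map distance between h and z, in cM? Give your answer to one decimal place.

The two most frequent reciprocal classes, BR H Z and br h z, are the parental types, so the F1 was BR H Z / br h z.
The two rarest classes, BR h Z and br H z, are the double crossovers. Comparing them with the parentals, only the h allele has switched, so h is the middle locus and the order is z – h – br.
Crossovers in the z–h interval produce the single-crossover classes BR H z and br h Z (110 + 101 = 211) plus the double crossovers (39).
RF(z–h) = (211 + 39) / 1200 = 250/1200 = 0.2083 → 20.8 cM.

20.8 cM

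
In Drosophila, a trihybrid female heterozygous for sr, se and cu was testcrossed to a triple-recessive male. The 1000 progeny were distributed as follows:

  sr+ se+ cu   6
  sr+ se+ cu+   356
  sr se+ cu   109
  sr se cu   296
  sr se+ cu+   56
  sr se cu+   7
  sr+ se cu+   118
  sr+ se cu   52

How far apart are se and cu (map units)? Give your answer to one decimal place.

24.0 map units

The two most frequent reciprocal classes, sr+ se+ cu+ and sr se cu, are the parental types, so the F1 was sr+ se+ cu+ / sr se cu.
The two rarest classes, sr+ se+ cu and sr se cu+, are the double crossovers. Comparing them with the parentals, only the cu allele has switched, so cu is the middle locus and the order is sr – cu – se.
Crossovers in the cu–se interval produce the single-crossover classes sr+ se cu+ and sr se+ cu (118 + 109 = 227) plus the double crossovers (13).
RF(cu–se) = (227 + 13) / 1000 = 240/1000 = 0.2400 → 24.0 map units.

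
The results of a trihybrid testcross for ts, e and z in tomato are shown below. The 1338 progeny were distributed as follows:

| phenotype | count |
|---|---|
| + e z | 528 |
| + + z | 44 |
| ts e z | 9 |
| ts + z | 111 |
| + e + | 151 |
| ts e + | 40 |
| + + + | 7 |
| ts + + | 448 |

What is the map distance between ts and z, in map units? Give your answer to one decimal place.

The two most frequent reciprocal classes, + e z and ts + +, are the parental types, so the F1 was + e z / ts + +.
The two rarest classes, ts e z and + + +, are the double crossovers. Comparing them with the parentals, only the ts allele has switched, so ts is the middle locus and the order is z – ts – e.
Crossovers in the z–ts interval produce the single-crossover classes + e + and ts + z (151 + 111 = 262) plus the double crossovers (16).
RF(z–ts) = (262 + 16) / 1338 = 278/1338 = 0.2078 → 20.8 map units.

20.8 map units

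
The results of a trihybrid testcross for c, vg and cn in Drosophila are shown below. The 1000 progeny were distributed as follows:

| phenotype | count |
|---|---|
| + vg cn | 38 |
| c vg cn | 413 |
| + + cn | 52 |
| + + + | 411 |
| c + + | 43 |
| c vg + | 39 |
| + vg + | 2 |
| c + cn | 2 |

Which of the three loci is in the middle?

vg

The two most frequent reciprocal classes, c vg cn and + + +, are the parental types, so the F1 was c vg cn / + + +.
The two rarest classes, c + cn and + vg +, are the double crossovers. Comparing them with the parentals, only the vg allele has switched, so vg is the middle locus and the order is c – vg – cn.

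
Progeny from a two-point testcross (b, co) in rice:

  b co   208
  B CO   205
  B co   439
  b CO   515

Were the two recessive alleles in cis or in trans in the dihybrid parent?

trans

The two most frequent classes are B co (439) and b CO (515); these are the parental (non-recombinant) types.
So the F1 carried B co on one chromosome and b CO on the other — the recessive alleles are on opposite chromosomes (trans / repulsion).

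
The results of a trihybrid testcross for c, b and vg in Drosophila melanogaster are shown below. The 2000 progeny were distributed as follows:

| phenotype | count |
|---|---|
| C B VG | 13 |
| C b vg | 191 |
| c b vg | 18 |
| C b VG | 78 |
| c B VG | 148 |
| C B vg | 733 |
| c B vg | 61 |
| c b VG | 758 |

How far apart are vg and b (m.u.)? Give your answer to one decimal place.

18.5 m.u.

The two most frequent reciprocal classes, C B vg and c b VG, are the parental types, so the F1 was C B vg / c b VG.
The two rarest classes, C B VG and c b vg, are the double crossovers. Comparing them with the parentals, only the vg allele has switched, so vg is the middle locus and the order is c – vg – b.
Crossovers in the vg–b interval produce the single-crossover classes C b vg and c B VG (191 + 148 = 339) plus the double crossovers (31).
RF(vg–b) = (339 + 31) / 2000 = 370/2000 = 0.1850 → 18.5 m.u.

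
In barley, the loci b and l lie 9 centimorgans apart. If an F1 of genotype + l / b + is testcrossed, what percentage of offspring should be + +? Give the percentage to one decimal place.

A map distance of 9 centimorgans corresponds to a recombination frequency of 0.090.
The F1 is + l / b +, so + + is a recombinant gamete class with expected frequency r/2 = 0.090/2 = 0.0450.
That is 0.0450 = 4.5% of the progeny.

4.5%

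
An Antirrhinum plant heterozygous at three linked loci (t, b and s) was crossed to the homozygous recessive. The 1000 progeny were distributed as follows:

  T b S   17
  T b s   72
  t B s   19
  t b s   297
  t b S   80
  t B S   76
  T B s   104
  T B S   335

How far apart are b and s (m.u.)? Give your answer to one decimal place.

22.0 m.u.

The two most frequent reciprocal classes, t b s and T B S, are the parental types, so the F1 was t b s / T B S.
The two rarest classes, t B s and T b S, are the double crossovers. Comparing them with the parentals, only the b allele has switched, so b is the middle locus and the order is t – b – s.
Crossovers in the b–s interval produce the single-crossover classes t b S and T B s (80 + 104 = 184) plus the double crossovers (36).
RF(b–s) = (184 + 36) / 1000 = 220/1000 = 0.2200 → 22.0 m.u.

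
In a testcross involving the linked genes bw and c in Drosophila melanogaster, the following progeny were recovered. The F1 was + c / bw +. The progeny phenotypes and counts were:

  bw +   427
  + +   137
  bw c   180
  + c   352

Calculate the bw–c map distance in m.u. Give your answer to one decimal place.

28.9 m.u.

The recombinant classes are + + and bw c: 137 + 180 = 317.
Recombination frequency = 317/1096 = 0.2892 ≈ 28.9%, i.e. 28.9 m.u.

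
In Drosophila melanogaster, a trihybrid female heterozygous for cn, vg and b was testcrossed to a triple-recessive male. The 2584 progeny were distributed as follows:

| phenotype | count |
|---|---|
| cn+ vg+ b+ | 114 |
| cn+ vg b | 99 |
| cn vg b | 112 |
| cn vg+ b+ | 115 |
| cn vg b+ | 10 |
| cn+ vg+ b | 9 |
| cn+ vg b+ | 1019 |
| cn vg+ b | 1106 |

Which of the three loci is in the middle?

The two most frequent reciprocal classes, cn vg+ b and cn+ vg b+, are the parental types, so the F1 was cn vg+ b / cn+ vg b+.
The two rarest classes, cn+ vg+ b and cn vg b+, are the double crossovers. Comparing them with the parentals, only the cn allele has switched, so cn is the middle locus and the order is b – cn – vg.

cn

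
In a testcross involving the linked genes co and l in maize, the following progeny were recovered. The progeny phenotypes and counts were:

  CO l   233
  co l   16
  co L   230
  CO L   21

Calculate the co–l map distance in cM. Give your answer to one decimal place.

7.4 cM

The two most frequent classes, CO l (233) and co L (230), are the parental types, so the F1 was CO l / co L.
The recombinant classes are CO L and co l: 21 + 16 = 37.
Recombination frequency = 37/500 = 0.0740 ≈ 7.4%, i.e. 7.4 cM.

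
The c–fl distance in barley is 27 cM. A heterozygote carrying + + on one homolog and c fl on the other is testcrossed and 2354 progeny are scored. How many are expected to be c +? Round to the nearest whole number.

A map distance of 27 cM corresponds to a recombination frequency of 0.270.
The F1 is + + / c fl, so c + is a recombinant gamete class with expected frequency r/2 = 0.270/2 = 0.1350.
Expected number = 0.1350 × 2354 = 317.79 ≈ 318.

318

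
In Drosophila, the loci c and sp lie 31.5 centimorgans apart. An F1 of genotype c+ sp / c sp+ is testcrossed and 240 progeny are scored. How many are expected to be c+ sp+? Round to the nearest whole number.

A map distance of 31.5 centimorgans corresponds to a recombination frequency of 0.315.
The F1 is c+ sp / c sp+, so c+ sp+ is a recombinant gamete class with expected frequency r/2 = 0.315/2 = 0.1575.
Expected number = 0.1575 × 240 = 37.80 ≈ 38.

38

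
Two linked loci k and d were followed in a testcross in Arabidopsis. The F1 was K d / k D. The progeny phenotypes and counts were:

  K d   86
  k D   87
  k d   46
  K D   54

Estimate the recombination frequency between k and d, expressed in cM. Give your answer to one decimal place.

The recombinant classes are K D and k d: 54 + 46 = 100.
Recombination frequency = 100/273 = 0.3663 ≈ 36.6%, i.e. 36.6 cM.

36.6 cM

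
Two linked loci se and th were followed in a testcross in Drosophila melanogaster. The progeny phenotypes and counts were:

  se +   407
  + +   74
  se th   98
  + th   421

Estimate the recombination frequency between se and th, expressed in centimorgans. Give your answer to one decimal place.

17.2 centimorgans

The two most frequent classes, + th (421) and se + (407), are the parental types, so the F1 was + th / se +.
The recombinant classes are + + and se th: 74 + 98 = 172.
Recombination frequency = 172/1000 = 0.1720 ≈ 17.2%, i.e. 17.2 centimorgans.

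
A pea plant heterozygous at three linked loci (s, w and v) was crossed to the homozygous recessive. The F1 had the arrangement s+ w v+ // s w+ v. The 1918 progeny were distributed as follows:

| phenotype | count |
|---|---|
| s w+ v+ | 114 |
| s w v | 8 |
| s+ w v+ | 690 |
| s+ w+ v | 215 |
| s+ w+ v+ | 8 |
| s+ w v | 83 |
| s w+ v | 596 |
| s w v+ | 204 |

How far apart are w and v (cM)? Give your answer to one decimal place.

11.1 cM

The two rarest classes, s+ w+ v+ and s w v, are the double crossovers. Comparing them with the parentals, only the w allele has switched, so w is the middle locus and the order is s – w – v.
Crossovers in the w–v interval produce the single-crossover classes s+ w v and s w+ v+ (83 + 114 = 197) plus the double crossovers (16).
RF(w–v) = (197 + 16) / 1918 = 213/1918 = 0.1111 → 11.1 cM.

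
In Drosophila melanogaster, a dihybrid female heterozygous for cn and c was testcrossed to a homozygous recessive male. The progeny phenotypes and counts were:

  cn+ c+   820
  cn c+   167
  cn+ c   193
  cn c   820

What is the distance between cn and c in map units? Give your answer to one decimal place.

18.0 map units

The two most frequent classes, cn+ c+ (820) and cn c (820), are the parental types, so the F1 was cn+ c+ / cn c.
The recombinant classes are cn+ c and cn c+: 193 + 167 = 360.
Recombination frequency = 360/2000 = 0.1800 ≈ 18.0%, i.e. 18.0 map units.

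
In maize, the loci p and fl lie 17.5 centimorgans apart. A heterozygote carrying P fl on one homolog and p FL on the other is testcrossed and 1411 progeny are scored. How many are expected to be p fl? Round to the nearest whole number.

A map distance of 17.5 centimorgans corresponds to a recombination frequency of 0.175.
The F1 is P fl / p FL, so p fl is a recombinant gamete class with expected frequency r/2 = 0.175/2 = 0.0875.
Expected number = 0.0875 × 1411 = 123.46 ≈ 123.

123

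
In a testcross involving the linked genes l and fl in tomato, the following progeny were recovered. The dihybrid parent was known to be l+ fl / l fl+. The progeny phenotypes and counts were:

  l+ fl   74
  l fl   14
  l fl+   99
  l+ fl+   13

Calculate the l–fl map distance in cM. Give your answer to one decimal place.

13.5 cM

The recombinant classes are l+ fl+ and l fl: 13 + 14 = 27.
Recombination frequency = 27/200 = 0.1350 ≈ 13.5%, i.e. 13.5 cM.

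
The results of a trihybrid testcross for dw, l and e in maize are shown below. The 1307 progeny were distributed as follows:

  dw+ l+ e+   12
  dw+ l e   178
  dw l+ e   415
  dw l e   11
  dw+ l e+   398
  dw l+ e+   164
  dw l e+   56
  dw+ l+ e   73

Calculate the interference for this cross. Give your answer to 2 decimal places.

0.46

The two most frequent reciprocal classes, dw+ l e+ and dw l+ e, are the parental types, so the F1 was dw+ l e+ / dw l+ e.
The two rarest classes, dw+ l+ e+ and dw l e, are the double crossovers. Comparing them with the parentals, only the l allele has switched, so l is the middle locus and the order is dw – l – e.
dw–l: (129 + 23)/1307 = 0.1163; l–e: (342 + 23)/1307 = 0.2793.
Expected DCO frequency = 0.1163 × 0.2793 ≈ 0.03248; observed = 23/1307 ≈ 0.01760.
Coefficient of coincidence = 0.01760/0.03248 ≈ 0.54; interference = 1 − 0.54 = 0.46.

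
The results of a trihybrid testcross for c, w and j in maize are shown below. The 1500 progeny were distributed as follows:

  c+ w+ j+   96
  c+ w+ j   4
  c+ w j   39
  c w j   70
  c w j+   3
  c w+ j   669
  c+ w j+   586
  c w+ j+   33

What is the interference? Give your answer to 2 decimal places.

The two most frequent reciprocal classes, c w+ j and c+ w j+, are the parental types, so the F1 was c w+ j / c+ w j+.
The two rarest classes, c+ w+ j and c w j+, are the double crossovers. Comparing them with the parentals, only the c allele has switched, so c is the middle locus and the order is j – c – w.
j–c: (72 + 7)/1500 = 0.0527; c–w: (166 + 7)/1500 = 0.1153.
Expected DCO frequency = 0.0527 × 0.1153 ≈ 0.00608; observed = 7/1500 ≈ 0.00467.
Coefficient of coincidence = 0.00467/0.00608 ≈ 0.77; interference = 1 − 0.77 = 0.23.

0.23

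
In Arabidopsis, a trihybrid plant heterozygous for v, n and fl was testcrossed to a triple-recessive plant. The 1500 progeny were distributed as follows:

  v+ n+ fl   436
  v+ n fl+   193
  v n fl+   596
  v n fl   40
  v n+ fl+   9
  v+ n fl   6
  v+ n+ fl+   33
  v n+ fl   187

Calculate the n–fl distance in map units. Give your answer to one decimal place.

The two most frequent reciprocal classes, v n fl+ and v+ n+ fl, are the parental types, so the F1 was v n fl+ / v+ n+ fl.
The two rarest classes, v n+ fl+ and v+ n fl, are the double crossovers. Comparing them with the parentals, only the n allele has switched, so n is the middle locus and the order is v – n – fl.
Crossovers in the n–fl interval produce the single-crossover classes v n fl and v+ n+ fl+ (40 + 33 = 73) plus the double crossovers (15).
RF(n–fl) = (73 + 15) / 1500 = 88/1500 = 0.0587 → 5.9 map units.

5.9 map units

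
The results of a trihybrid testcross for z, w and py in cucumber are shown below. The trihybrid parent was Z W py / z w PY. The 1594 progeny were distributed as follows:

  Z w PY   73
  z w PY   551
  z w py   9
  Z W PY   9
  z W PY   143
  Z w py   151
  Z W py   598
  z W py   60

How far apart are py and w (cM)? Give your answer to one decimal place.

The two rarest classes, Z W PY and z w py, are the double crossovers. Comparing them with the parentals, only the py allele has switched, so py is the middle locus and the order is z – py – w.
Crossovers in the py–w interval produce the single-crossover classes Z w py and z W PY (151 + 143 = 294) plus the double crossovers (18).
RF(py–w) = (294 + 18) / 1594 = 312/1594 = 0.1957 → 19.6 cM.

19.6 cM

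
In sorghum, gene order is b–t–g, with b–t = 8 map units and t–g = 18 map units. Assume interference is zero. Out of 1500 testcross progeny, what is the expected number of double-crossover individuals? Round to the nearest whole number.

Map distances give recombination frequencies of 0.080 and 0.180 for the two intervals.
With no interference, expected double-crossover frequency = 0.080 × 0.180 = 0.01440.
Expected number = 0.01440 × 1500 = 21.60 ≈ 22.

22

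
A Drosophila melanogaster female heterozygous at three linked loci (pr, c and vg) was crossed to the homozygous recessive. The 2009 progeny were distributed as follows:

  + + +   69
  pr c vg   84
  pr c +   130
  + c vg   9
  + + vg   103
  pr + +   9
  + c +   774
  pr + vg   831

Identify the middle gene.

The two most frequent reciprocal classes, pr + vg and + c +, are the parental types, so the F1 was pr + vg / + c +.
The two rarest classes, pr + + and + c vg, are the double crossovers. Comparing them with the parentals, only the vg allele has switched, so vg is the middle locus and the order is pr – vg – c.

vg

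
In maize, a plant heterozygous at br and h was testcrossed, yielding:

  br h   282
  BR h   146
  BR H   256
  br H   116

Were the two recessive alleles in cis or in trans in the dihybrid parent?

The two most frequent classes are BR H (256) and br h (282); these are the parental (non-recombinant) types.
So the F1 carried BR H on one chromosome and br h on the other — the recessive alleles are on the same chromosome (cis / coupling).

cis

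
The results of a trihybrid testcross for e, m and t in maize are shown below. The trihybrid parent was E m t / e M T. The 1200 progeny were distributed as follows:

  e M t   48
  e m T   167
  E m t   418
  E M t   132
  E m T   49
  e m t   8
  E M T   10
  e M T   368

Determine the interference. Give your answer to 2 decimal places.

The two rarest classes, e m t and E M T, are the double crossovers. Comparing them with the parentals, only the e allele has switched, so e is the middle locus and the order is t – e – m.
t–e: (97 + 18)/1200 = 0.0958; e–m: (299 + 18)/1200 = 0.2642.
Expected DCO frequency = 0.0958 × 0.2642 ≈ 0.02531; observed = 18/1200 ≈ 0.01500.
Coefficient of coincidence = 0.01500/0.02531 ≈ 0.59; interference = 1 − 0.59 = 0.41.

0.41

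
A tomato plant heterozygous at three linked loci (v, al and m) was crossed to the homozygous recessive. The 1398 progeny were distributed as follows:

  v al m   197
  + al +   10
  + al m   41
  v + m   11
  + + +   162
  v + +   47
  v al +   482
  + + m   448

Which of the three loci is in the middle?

The two most frequent reciprocal classes, v al + and + + m, are the parental types, so the F1 was v al + / + + m.
The two rarest classes, + al + and v + m, are the double crossovers. Comparing them with the parentals, only the v allele has switched, so v is the middle locus and the order is al – v – m.

v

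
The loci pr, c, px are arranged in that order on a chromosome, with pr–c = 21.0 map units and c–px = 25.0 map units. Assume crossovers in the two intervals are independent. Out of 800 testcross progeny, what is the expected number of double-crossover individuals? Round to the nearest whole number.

42

Map distances give recombination frequencies of 0.210 and 0.250 for the two intervals.
With no interference, expected double-crossover frequency = 0.210 × 0.250 = 0.05250.
Expected number = 0.05250 × 800 = 42.00 ≈ 42.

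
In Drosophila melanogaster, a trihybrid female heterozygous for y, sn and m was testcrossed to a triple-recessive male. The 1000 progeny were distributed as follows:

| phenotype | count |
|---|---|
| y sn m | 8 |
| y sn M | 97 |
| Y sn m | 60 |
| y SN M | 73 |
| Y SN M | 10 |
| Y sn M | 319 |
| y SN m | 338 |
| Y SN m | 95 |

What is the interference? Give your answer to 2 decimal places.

0.43

The two most frequent reciprocal classes, y SN m and Y sn M, are the parental types, so the F1 was y SN m / Y sn M.
The two rarest classes, y sn m and Y SN M, are the double crossovers. Comparing them with the parentals, only the sn allele has switched, so sn is the middle locus and the order is y – sn – m.
y–sn: (192 + 18)/1000 = 0.2100; sn–m: (133 + 18)/1000 = 0.1510.
Expected DCO frequency = 0.2100 × 0.1510 ≈ 0.03171; observed = 18/1000 ≈ 0.01800.
Coefficient of coincidence = 0.01800/0.03171 ≈ 0.57; interference = 1 − 0.57 = 0.43.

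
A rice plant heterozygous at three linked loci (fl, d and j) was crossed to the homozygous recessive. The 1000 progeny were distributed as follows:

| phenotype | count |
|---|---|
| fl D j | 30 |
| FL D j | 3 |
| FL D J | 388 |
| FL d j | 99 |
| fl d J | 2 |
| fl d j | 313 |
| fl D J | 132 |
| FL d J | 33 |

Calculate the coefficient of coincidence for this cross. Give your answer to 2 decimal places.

0.31

The two most frequent reciprocal classes, FL D J and fl d j, are the parental types, so the F1 was FL D J / fl d j.
The two rarest classes, FL D j and fl d J, are the double crossovers. Comparing them with the parentals, only the j allele has switched, so j is the middle locus and the order is d – j – fl.
d–j: (63 + 5)/1000 = 0.0680; j–fl: (231 + 5)/1000 = 0.2360.
Expected DCO frequency = 0.0680 × 0.2360 ≈ 0.01605; observed = 5/1000 ≈ 0.00500.
Coefficient of coincidence = 0.00500/0.01605 ≈ 0.31.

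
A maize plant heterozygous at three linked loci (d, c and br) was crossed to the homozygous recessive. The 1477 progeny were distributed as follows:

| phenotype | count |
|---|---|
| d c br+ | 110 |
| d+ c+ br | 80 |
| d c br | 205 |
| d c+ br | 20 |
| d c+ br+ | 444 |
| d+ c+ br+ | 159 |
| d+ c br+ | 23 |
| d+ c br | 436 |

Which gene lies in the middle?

The two most frequent reciprocal classes, d c+ br+ and d+ c br, are the parental types, so the F1 was d c+ br+ / d+ c br.
The two rarest classes, d c+ br and d+ c br+, are the double crossovers. Comparing them with the parentals, only the br allele has switched, so br is the middle locus and the order is d – br – c.

br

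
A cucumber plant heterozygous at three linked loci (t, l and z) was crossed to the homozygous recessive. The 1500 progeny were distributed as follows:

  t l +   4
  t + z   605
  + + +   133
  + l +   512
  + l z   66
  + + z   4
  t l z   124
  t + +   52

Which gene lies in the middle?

t

The two most frequent reciprocal classes, + l + and t + z, are the parental types, so the F1 was + l + / t + z.
The two rarest classes, t l + and + + z, are the double crossovers. Comparing them with the parentals, only the t allele has switched, so t is the middle locus and the order is z – t – l.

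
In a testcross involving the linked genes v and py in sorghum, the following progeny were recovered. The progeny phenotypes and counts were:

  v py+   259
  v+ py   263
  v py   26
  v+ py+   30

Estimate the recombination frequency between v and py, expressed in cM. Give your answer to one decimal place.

The two most frequent classes, v+ py (263) and v py+ (259), are the parental types, so the F1 was v+ py / v py+.
The recombinant classes are v+ py+ and v py: 30 + 26 = 56.
Recombination frequency = 56/578 = 0.0969 ≈ 9.7%, i.e. 9.7 cM.

9.7 cM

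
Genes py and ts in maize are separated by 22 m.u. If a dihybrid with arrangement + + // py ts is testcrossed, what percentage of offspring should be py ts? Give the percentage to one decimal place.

A map distance of 22 m.u. corresponds to a recombination frequency of 0.220.
The F1 is + + / py ts, so py ts is a parental gamete class with expected frequency (1 − r)/2 = 0.780/2 = 0.3900.
That is 0.3900 = 39.0% of the progeny.

39.0%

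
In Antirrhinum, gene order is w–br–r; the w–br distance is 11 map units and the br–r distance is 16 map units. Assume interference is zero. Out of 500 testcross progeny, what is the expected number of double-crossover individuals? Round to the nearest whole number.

9

Map distances give recombination frequencies of 0.110 and 0.160 for the two intervals.
With no interference, expected double-crossover frequency = 0.110 × 0.160 = 0.01760.
Expected number = 0.01760 × 500 = 8.80 ≈ 9.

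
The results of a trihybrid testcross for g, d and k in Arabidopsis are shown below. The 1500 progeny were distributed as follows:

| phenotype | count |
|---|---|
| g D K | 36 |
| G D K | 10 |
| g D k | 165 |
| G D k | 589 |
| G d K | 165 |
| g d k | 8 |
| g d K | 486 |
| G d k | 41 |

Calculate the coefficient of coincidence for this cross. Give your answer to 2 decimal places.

0.82

The two most frequent reciprocal classes, g d K and G D k, are the parental types, so the F1 was g d K / G D k.
The two rarest classes, g d k and G D K, are the double crossovers. Comparing them with the parentals, only the k allele has switched, so k is the middle locus and the order is d – k – g.
d–k: (77 + 18)/1500 = 0.0633; k–g: (330 + 18)/1500 = 0.2320.
Expected DCO frequency = 0.0633 × 0.2320 ≈ 0.01469; observed = 18/1500 ≈ 0.01200.
Coefficient of coincidence = 0.01200/0.01469 ≈ 0.82.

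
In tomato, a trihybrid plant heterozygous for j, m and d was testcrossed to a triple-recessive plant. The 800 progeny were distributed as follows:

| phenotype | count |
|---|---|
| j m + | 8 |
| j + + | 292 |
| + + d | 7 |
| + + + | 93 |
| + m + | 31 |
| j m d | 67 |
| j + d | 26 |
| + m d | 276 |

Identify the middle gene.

m

The two most frequent reciprocal classes, + m d and j + +, are the parental types, so the F1 was + m d / j + +.
The two rarest classes, + + d and j m +, are the double crossovers. Comparing them with the parentals, only the m allele has switched, so m is the middle locus and the order is j – m – d.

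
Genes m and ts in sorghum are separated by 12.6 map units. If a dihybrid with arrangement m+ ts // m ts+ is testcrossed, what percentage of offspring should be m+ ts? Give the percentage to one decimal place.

43.7%

A map distance of 12.6 map units corresponds to a recombination frequency of 0.126.
The F1 is m+ ts / m ts+, so m+ ts is a parental gamete class with expected frequency (1 − r)/2 = 0.874/2 = 0.4370.
That is 0.4370 = 43.7% of the progeny.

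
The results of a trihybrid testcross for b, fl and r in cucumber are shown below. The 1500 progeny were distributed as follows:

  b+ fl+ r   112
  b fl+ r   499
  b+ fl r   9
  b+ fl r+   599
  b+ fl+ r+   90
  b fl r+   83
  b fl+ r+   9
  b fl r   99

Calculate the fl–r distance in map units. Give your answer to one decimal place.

The two most frequent reciprocal classes, b+ fl r+ and b fl+ r, are the parental types, so the F1 was b+ fl r+ / b fl+ r.
The two rarest classes, b+ fl r and b fl+ r+, are the double crossovers. Comparing them with the parentals, only the r allele has switched, so r is the middle locus and the order is b – r – fl.
Crossovers in the r–fl interval produce the single-crossover classes b+ fl+ r+ and b fl r (90 + 99 = 189) plus the double crossovers (18).
RF(r–fl) = (189 + 18) / 1500 = 207/1500 = 0.1380 → 13.8 map units.

13.8 map units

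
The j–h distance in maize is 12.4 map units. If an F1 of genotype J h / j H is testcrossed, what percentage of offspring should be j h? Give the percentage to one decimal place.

A map distance of 12.4 map units corresponds to a recombination frequency of 0.124.
The F1 is J h / j H, so j h is a recombinant gamete class with expected frequency r/2 = 0.124/2 = 0.0620.
That is 0.0620 = 6.2% of the progeny.

6.2%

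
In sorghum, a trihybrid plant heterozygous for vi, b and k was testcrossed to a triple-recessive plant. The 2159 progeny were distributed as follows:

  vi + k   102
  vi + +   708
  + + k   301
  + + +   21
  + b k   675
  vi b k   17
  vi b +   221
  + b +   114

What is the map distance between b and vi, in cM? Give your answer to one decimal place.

25.9 cM

The two most frequent reciprocal classes, vi + + and + b k, are the parental types, so the F1 was vi + + / + b k.
The two rarest classes, + + + and vi b k, are the double crossovers. Comparing them with the parentals, only the vi allele has switched, so vi is the middle locus and the order is b – vi – k.
Crossovers in the b–vi interval produce the single-crossover classes vi b + and + + k (221 + 301 = 522) plus the double crossovers (38).
RF(b–vi) = (522 + 38) / 2159 = 560/2159 = 0.2594 → 25.9 cM.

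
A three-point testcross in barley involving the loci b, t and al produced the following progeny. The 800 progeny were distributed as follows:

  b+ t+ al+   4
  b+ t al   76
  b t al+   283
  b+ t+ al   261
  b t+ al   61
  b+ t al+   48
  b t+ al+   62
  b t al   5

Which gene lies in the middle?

al

The two most frequent reciprocal classes, b+ t+ al and b t al+, are the parental types, so the F1 was b+ t+ al / b t al+.
The two rarest classes, b+ t+ al+ and b t al, are the double crossovers. Comparing them with the parentals, only the al allele has switched, so al is the middle locus and the order is b – al – t.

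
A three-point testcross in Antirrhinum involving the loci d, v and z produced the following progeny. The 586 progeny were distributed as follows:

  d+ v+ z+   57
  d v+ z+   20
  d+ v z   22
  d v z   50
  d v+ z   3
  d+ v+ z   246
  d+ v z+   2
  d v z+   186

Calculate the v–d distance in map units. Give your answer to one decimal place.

The two most frequent reciprocal classes, d+ v+ z and d v z+, are the parental types, so the F1 was d+ v+ z / d v z+.
The two rarest classes, d v+ z and d+ v z+, are the double crossovers. Comparing them with the parentals, only the d allele has switched, so d is the middle locus and the order is z – d – v.
Crossovers in the d–v interval produce the single-crossover classes d+ v z and d v+ z+ (22 + 20 = 42) plus the double crossovers (5).
RF(d–v) = (42 + 5) / 586 = 47/586 = 0.0802 → 8.0 map units.

8.0 map units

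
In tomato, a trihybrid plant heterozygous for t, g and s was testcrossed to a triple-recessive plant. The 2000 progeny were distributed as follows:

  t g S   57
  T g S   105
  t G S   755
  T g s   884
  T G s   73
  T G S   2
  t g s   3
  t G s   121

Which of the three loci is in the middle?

The two most frequent reciprocal classes, t G S and T g s, are the parental types, so the F1 was t G S / T g s.
The two rarest classes, T G S and t g s, are the double crossovers. Comparing them with the parentals, only the t allele has switched, so t is the middle locus and the order is g – t – s.

t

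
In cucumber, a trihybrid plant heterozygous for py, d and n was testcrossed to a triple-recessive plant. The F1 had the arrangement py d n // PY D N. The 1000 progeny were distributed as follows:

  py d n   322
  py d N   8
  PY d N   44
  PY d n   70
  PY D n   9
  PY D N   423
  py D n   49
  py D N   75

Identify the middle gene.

n

The two rarest classes, py d N and PY D n, are the double crossovers. Comparing them with the parentals, only the n allele has switched, so n is the middle locus and the order is d – n – py.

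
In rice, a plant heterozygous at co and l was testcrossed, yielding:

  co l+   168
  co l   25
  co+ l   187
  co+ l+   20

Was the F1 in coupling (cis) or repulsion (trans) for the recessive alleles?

trans

The two most frequent classes are co+ l (187) and co l+ (168); these are the parental (non-recombinant) types.
So the F1 carried co+ l on one chromosome and co l+ on the other — the recessive alleles are on opposite chromosomes (trans / repulsion).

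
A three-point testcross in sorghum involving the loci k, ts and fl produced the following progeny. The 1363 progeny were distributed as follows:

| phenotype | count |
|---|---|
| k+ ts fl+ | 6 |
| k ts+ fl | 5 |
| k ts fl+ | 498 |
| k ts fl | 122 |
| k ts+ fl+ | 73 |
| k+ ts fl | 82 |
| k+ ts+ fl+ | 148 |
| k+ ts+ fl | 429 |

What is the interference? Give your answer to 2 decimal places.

0.68

The two most frequent reciprocal classes, k ts fl+ and k+ ts+ fl, are the parental types, so the F1 was k ts fl+ / k+ ts+ fl.
The two rarest classes, k+ ts fl+ and k ts+ fl, are the double crossovers. Comparing them with the parentals, only the k allele has switched, so k is the middle locus and the order is fl – k – ts.
fl–k: (270 + 11)/1363 = 0.2062; k–ts: (155 + 11)/1363 = 0.1218.
Expected DCO frequency = 0.2062 × 0.1218 ≈ 0.02512; observed = 11/1363 ≈ 0.00807.
Coefficient of coincidence = 0.00807/0.02512 ≈ 0.32; interference = 1 − 0.32 = 0.68.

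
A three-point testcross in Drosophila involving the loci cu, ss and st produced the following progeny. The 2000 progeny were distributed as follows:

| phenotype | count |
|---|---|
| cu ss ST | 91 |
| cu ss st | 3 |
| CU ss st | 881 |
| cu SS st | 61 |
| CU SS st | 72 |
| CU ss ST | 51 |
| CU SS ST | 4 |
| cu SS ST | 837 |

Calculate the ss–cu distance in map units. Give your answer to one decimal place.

The two most frequent reciprocal classes, CU ss st and cu SS ST, are the parental types, so the F1 was CU ss st / cu SS ST.
The two rarest classes, cu ss st and CU SS ST, are the double crossovers. Comparing them with the parentals, only the cu allele has switched, so cu is the middle locus and the order is st – cu – ss.
Crossovers in the cu–ss interval produce the single-crossover classes CU SS st and cu ss ST (72 + 91 = 163) plus the double crossovers (7).
RF(cu–ss) = (163 + 7) / 2000 = 170/2000 = 0.0850 → 8.5 map units.

8.5 map units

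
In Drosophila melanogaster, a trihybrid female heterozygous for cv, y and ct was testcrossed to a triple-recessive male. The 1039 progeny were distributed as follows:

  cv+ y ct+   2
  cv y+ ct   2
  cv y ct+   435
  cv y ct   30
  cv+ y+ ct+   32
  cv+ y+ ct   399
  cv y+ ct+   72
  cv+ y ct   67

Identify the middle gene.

The two most frequent reciprocal classes, cv y ct+ and cv+ y+ ct, are the parental types, so the F1 was cv y ct+ / cv+ y+ ct.
The two rarest classes, cv+ y ct+ and cv y+ ct, are the double crossovers. Comparing them with the parentals, only the cv allele has switched, so cv is the middle locus and the order is ct – cv – y.

cv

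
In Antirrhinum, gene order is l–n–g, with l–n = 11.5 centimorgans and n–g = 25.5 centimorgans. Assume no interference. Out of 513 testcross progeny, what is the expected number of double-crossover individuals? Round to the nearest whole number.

Map distances give recombination frequencies of 0.115 and 0.255 for the two intervals.
With no interference, expected double-crossover frequency = 0.115 × 0.255 = 0.02933.
Expected number = 0.02933 × 513 = 15.04 ≈ 15.

15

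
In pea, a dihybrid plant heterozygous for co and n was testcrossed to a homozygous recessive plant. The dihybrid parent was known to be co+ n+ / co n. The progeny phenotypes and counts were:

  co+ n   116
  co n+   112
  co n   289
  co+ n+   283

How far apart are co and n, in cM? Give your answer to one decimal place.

28.5 cM

The recombinant classes are co+ n and co n+: 116 + 112 = 228.
Recombination frequency = 228/800 = 0.2850 ≈ 28.5%, i.e. 28.5 cM.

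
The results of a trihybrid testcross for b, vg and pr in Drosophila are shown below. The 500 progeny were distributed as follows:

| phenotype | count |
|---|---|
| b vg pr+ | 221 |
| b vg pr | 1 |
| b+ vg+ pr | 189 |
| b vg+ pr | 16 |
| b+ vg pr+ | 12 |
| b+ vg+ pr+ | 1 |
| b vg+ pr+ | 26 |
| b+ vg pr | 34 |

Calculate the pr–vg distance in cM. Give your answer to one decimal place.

12.4 cM

The two most frequent reciprocal classes, b+ vg+ pr and b vg pr+, are the parental types, so the F1 was b+ vg+ pr / b vg pr+.
The two rarest classes, b+ vg+ pr+ and b vg pr, are the double crossovers. Comparing them with the parentals, only the pr allele has switched, so pr is the middle locus and the order is vg – pr – b.
Crossovers in the vg–pr interval produce the single-crossover classes b+ vg pr and b vg+ pr+ (34 + 26 = 60) plus the double crossovers (2).
RF(vg–pr) = (60 + 2) / 500 = 62/500 = 0.1240 → 12.4 cM.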